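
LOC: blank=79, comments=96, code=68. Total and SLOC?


Total LOC = blank + comment + code
Total LOC = 79 + 96 + 68 = 243
SLOC (source only) = code = 68

Total LOC: 243, SLOC: 68


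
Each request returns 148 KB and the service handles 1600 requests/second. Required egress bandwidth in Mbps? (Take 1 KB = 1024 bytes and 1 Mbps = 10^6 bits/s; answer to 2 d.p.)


Formula: Mbps = payload_bytes * RPS * 8 / 1e6
Payload per request = 148 KB = 148 * 1024 = 151552 bytes
Total bytes/sec = 151552 * 1600 = 242483200
Total bits/sec = 242483200 * 8 = 1939865600
Mbps = 1939865600 / 1e6 = 1939.87

1939.87 Mbps


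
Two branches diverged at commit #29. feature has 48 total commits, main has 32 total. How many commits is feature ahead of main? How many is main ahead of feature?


Common ancestor: commit #29
feature commits after divergence: 48 - 29 = 19
main commits after divergence: 32 - 29 = 3
feature is 19 commits ahead of main
main is 3 commits ahead of feature

feature ahead: 19, main ahead: 3


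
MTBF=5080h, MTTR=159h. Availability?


Availability = MTBF / (MTBF + MTTR)
Availability = 5080 / (5080 + 159)
Availability = 5080 / 5239
Availability = 96.9651%

96.9651%


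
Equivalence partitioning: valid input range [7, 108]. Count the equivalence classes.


Valid range: [7, 108]
Class 1: x < 7 — invalid
Class 2: 7 ≤ x ≤ 108 — valid
Class 3: x > 108 — invalid
Total equivalence classes: 3

3 equivalence classes


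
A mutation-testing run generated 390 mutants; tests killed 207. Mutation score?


Mutation score = killed / total * 100
Mutation score = 207 / 390 * 100
Mutation score = 53.08%

53.08%


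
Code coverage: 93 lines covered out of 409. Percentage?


Coverage = covered / total * 100
Coverage = 93 / 409 * 100
Coverage = 22.74%

22.74%


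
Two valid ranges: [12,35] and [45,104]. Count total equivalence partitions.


Valid ranges: [12,35] and [45,104]
Class 1: x < 12 — invalid
Class 2: 12 ≤ x ≤ 35 — valid
Class 3: 35 < x < 45 — invalid (gap between ranges)
Class 4: 45 ≤ x ≤ 104 — valid
Class 5: x > 104 — invalid
Total equivalence classes: 5

5 equivalence classes


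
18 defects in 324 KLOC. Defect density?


Defect density = defects / KLOC
Defect density = 18 / 324
Defect density = 0.056 defects/KLOC

0.056 defects/KLOC


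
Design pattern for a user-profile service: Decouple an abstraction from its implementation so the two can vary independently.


This matches the Bridge pattern

Bridge


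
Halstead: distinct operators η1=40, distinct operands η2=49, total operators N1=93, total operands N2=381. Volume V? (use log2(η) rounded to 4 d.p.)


Formula: V = N * log2(η), where N = N1 + N2 and η = η1 + η2
η = 40 + 49 = 89
N = 93 + 381 = 474
log2(89) ≈ 6.4757
V = 474 * 6.4757 = 3069.48

3069.48


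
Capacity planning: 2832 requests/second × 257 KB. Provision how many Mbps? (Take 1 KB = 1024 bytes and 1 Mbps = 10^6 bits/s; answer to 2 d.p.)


Formula: Mbps = payload_bytes * RPS * 8 / 1e6
Payload per request = 257 KB = 257 * 1024 = 263168 bytes
Total bytes/sec = 263168 * 2832 = 745291776
Total bits/sec = 745291776 * 8 = 5962334208
Mbps = 5962334208 / 1e6 = 5962.33

5962.33 Mbps


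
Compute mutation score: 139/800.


Mutation score = killed / total * 100
Mutation score = 139 / 800 * 100
Mutation score = 17.38%

17.38%


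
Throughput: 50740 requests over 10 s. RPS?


Formula: throughput = requests / seconds
throughput = 50740 / 10
throughput = 5074.0 requests/second

5074.0 requests/second


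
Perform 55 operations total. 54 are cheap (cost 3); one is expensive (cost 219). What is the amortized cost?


Formula: Amortized cost = Total cost / Operations
Total cost = (54 * 3) + (1 * 219)
Total cost = 162 + 219 = 381
Amortized = 381 / 55 = 6.9273

6.9273


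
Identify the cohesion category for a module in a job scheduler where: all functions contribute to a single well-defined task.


Reasoning: Best: single purpose
Type: Functional cohesion

Functional cohesion


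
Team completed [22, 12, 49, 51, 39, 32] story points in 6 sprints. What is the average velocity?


Formula: Avg velocity = Total points / Number of sprints
Points: [22, 12, 49, 51, 39, 32]
Sum = 22 + 12 + 49 + 51 + 39 + 32 = 205
Avg velocity = 205 / 6 = 34.17 points/sprint

34.17 points/sprint


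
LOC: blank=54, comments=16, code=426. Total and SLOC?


Total LOC = blank + comment + code
Total LOC = 54 + 16 + 426 = 496
SLOC (source only) = code = 426

Total LOC: 496, SLOC: 426


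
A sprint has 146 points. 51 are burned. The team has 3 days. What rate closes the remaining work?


Formula: Required rate = Remaining points / Days left
Remaining = 146 - 51 = 95 points
Required rate = 95 / 3 = 31.67 points/day

31.67 points/day


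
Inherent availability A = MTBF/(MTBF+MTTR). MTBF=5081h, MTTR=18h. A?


Availability = MTBF / (MTBF + MTTR)
Availability = 5081 / (5081 + 18)
Availability = 5081 / 5099
Availability = 99.647%

99.647%


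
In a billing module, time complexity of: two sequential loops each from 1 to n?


Reasoning: sequential dominates: O(n) + O(n) = O(n)
Complexity: O(n)

O(n)


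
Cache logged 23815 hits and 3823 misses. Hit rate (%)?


Formula: hit rate = hits / (hits + misses) * 100
hit rate = 23815 / (23815 + 3823) * 100
hit rate = 23815 / 27638 * 100
hit rate = 86.17%

86.17%


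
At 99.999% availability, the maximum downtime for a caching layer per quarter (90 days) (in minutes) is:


Formula: allowed downtime = period * (100 - SLA) / 100
Period (quarter (90 days)) = 129600 minutes
Unavailability fraction = (100 - 99.999) / 100
Allowed downtime = 129600 * (100 - 99.999) / 100
Allowed downtime = 1.296 minutes

1.296 minutes


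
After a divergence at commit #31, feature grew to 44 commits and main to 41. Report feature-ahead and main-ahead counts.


Common ancestor: commit #31
feature commits after divergence: 44 - 31 = 13
main commits after divergence: 41 - 31 = 10
feature is 13 commits ahead of main
main is 10 commits ahead of feature

feature ahead: 13, main ahead: 10


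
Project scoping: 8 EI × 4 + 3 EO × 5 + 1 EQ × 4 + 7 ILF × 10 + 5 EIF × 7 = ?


UFP = EI*4 + EO*5 + EQ*4 + ILF*10 + EIF*7
UFP = 8*4 + 3*5 + 1*4 + 7*10 + 5*7
UFP = 32 + 15 + 4 + 70 + 35
UFP = 156

156


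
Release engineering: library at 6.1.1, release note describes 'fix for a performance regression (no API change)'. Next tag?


Current: 6.1.1
Change category: 'fix for a performance regression (no API change)' → patch bump
SemVer rule: patch bump → increment PATCH (MAJOR and MINOR unchanged)
New: 6.1.2

6.1.2


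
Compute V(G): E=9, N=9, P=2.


Formula: V(G) = E - N + 2P
V(G) = 9 - 9 + 2*2
V(G) = 0 + 4
V(G) = 4

4


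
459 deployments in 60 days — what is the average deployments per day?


Formula: deployments per day = releases / days
= 459 / 60
= 7.65 deploys/day
(equivalently, 53.55 deploys/week)

7.65 deploys/day


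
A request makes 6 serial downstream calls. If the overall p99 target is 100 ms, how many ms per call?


Formula: per_stage = total_budget / stages
per_stage = 100 / 6
per_stage = 16.67 ms

16.67 ms


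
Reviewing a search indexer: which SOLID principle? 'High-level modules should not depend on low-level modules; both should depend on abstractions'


This describes the Dependency Inversion Principle (DIP)

Dependency Inversion Principle (DIP)


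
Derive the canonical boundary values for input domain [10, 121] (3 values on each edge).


Range: [10, 121]
Boundaries: just below min, min, min+1, max-1, max, just above max
Values: [9, 10, 11, 120, 121, 122]

[9, 10, 11, 120, 121, 122]


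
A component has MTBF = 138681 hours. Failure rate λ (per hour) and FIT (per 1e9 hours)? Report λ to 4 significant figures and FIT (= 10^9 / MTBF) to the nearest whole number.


Formula: λ = 1 / MTBF; FIT = λ × 1e9 = 1e9 / MTBF
λ = 1 / 138681 ≈ 7.211e-06 failures/hour
FIT = 1e9 / 138681 ≈ 7211 failures per 1e9 hours (nearest whole number)

λ = 7.211e-06 /h, FIT = 7211


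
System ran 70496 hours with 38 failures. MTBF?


Formula: MTBF = Total operating time / Number of failures
MTBF = 70496 / 38
MTBF = 1855.16 hours

1855.16 hours


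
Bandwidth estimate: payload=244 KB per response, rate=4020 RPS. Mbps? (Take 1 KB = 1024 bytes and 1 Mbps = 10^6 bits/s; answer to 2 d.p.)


Formula: Mbps = payload_bytes * RPS * 8 / 1e6
Payload per request = 244 KB = 244 * 1024 = 249856 bytes
Total bytes/sec = 249856 * 4020 = 1004421120
Total bits/sec = 1004421120 * 8 = 8035368960
Mbps = 8035368960 / 1e6 = 8035.37

8035.37 Mbps


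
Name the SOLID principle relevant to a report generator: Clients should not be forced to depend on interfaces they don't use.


This describes the Interface Segregation Principle (ISP)

Interface Segregation Principle (ISP)


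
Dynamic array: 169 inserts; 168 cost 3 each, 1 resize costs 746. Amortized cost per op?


Formula: Amortized cost = Total cost / Operations
Total cost = (168 * 3) + (1 * 746)
Total cost = 504 + 746 = 1250
Amortized = 1250 / 169 = 7.3964

7.3964


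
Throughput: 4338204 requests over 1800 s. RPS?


Formula: throughput = requests / seconds
throughput = 4338204 / 1800
throughput = 2410.11 requests/second

2410.11 requests/second


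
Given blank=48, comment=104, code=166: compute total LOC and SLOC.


Total LOC = blank + comment + code
Total LOC = 48 + 104 + 166 = 318
SLOC (source only) = code = 166

Total LOC: 318, SLOC: 166


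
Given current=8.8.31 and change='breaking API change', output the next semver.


Current: 8.8.31
Change category: 'breaking API change' → major bump
SemVer rule: major bump → increment MAJOR, reset MINOR and PATCH to 0
New: 9.0.0

9.0.0


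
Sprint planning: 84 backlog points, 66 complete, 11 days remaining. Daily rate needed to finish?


Formula: Required rate = Remaining points / Days left
Remaining = 84 - 66 = 18 points
Required rate = 18 / 11 = 1.64 points/day

1.64 points/day


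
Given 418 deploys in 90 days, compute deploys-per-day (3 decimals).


Formula: deployments per day = releases / days
= 418 / 90
= 4.644 deploys/day
(equivalently, 32.51 deploys/week)

4.644 deploys/day


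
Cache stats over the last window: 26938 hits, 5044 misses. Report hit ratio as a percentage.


Formula: hit rate = hits / (hits + misses) * 100
hit rate = 26938 / (26938 + 5044) * 100
hit rate = 26938 / 31982 * 100
hit rate = 84.23%

84.23%


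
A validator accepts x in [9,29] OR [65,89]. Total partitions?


Valid ranges: [9,29] and [65,89]
Class 1: x < 9 — invalid
Class 2: 9 ≤ x ≤ 29 — valid
Class 3: 29 < x < 65 — invalid (gap between ranges)
Class 4: 65 ≤ x ≤ 89 — valid
Class 5: x > 89 — invalid
Total equivalence classes: 5

5 equivalence classes


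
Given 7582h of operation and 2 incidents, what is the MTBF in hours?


Formula: MTBF = Total operating time / Number of failures
MTBF = 7582 / 2
MTBF = 3791.0 hours

3791.0 hours


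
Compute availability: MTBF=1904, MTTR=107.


Availability = MTBF / (MTBF + MTTR)
Availability = 1904 / (1904 + 107)
Availability = 1904 / 2011
Availability = 94.6793%

94.6793%


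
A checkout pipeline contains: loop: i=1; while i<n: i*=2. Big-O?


Reasoning: i doubles each step so iterations are log2(n)
Complexity: O(log n)

O(log n)


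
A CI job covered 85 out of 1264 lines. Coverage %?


Coverage = covered / total * 100
Coverage = 85 / 1264 * 100
Coverage = 6.72%

6.72%


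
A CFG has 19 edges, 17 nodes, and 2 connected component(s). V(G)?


Formula: V(G) = E - N + 2P
V(G) = 19 - 17 + 2*2
V(G) = 2 + 4
V(G) = 6

6


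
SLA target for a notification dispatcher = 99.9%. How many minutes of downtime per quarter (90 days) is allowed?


Formula: allowed downtime = period * (100 - SLA) / 100
Period (quarter (90 days)) = 129600 minutes
Unavailability fraction = (100 - 99.9) / 100
Allowed downtime = 129600 * (100 - 99.9) / 100
Allowed downtime = 129.6 minutes

129.6 minutes


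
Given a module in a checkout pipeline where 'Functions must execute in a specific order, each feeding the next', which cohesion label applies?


Reasoning: Output of one is input to next
Type: Sequential cohesion

Sequential cohesion


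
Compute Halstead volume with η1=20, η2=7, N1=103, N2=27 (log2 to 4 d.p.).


Formula: V = N * log2(η), where N = N1 + N2 and η = η1 + η2
η = 20 + 7 = 27
N = 103 + 27 = 130
log2(27) ≈ 4.7549
V = 130 * 4.7549 = 618.14

618.14


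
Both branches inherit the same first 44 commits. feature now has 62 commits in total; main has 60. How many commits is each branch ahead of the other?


Common ancestor: commit #44
feature commits after divergence: 62 - 44 = 18
main commits after divergence: 60 - 44 = 16
feature is 18 commits ahead of main
main is 16 commits ahead of feature

feature ahead: 18, main ahead: 16


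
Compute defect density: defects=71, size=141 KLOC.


Defect density = defects / KLOC
Defect density = 71 / 141
Defect density = 0.504 defects/KLOC

0.504 defects/KLOC


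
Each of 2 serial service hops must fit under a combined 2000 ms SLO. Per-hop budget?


Formula: per_stage = total_budget / stages
per_stage = 2000 / 2
per_stage = 1000.0 ms

1000.0 ms


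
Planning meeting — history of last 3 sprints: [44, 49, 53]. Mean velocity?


Formula: Avg velocity = Total points / Number of sprints
Points: [44, 49, 53]
Sum = 44 + 49 + 53 = 146
Avg velocity = 146 / 3 = 48.67 points/sprint

48.67 points/sprint


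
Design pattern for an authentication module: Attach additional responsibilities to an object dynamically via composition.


This matches the Decorator pattern

Decorator


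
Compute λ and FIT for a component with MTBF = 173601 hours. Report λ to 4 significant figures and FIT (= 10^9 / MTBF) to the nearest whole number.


Formula: λ = 1 / MTBF; FIT = λ × 1e9 = 1e9 / MTBF
λ = 1 / 173601 ≈ 5.760e-06 failures/hour
FIT = 1e9 / 173601 ≈ 5760 failures per 1e9 hours (nearest whole number)

λ = 5.760e-06 /h, FIT = 5760


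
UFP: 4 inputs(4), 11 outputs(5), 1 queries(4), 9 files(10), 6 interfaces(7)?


UFP = EI*4 + EO*5 + EQ*4 + ILF*10 + EIF*7
UFP = 4*4 + 11*5 + 1*4 + 9*10 + 6*7
UFP = 16 + 55 + 4 + 90 + 42
UFP = 207

207


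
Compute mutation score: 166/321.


Mutation score = killed / total * 100
Mutation score = 166 / 321 * 100
Mutation score = 51.71%

51.71%


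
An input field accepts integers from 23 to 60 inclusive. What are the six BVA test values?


Range: [23, 60]
Boundaries: just below min, min, min+1, max-1, max, just above max
Values: [22, 23, 24, 59, 60, 61]

[22, 23, 24, 59, 60, 61]


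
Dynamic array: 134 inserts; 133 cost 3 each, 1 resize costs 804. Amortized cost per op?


Formula: Amortized cost = Total cost / Operations
Total cost = (133 * 3) + (1 * 804)
Total cost = 399 + 804 = 1203
Amortized = 1203 / 134 = 8.9776

8.9776


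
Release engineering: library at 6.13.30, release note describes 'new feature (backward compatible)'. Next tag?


Current: 6.13.30
Change category: 'new feature (backward compatible)' → minor bump
SemVer rule: minor bump → increment MINOR, reset PATCH to 0 (MAJOR unchanged)
New: 6.14.0

6.14.0


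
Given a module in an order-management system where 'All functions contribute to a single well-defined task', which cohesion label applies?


Reasoning: Best: single purpose
Type: Functional cohesion

Functional cohesion


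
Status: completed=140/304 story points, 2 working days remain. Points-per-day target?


Formula: Required rate = Remaining points / Days left
Remaining = 304 - 140 = 164 points
Required rate = 164 / 2 = 82.0 points/day

82.0 points/day


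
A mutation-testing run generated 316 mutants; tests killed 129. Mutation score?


Mutation score = killed / total * 100
Mutation score = 129 / 316 * 100
Mutation score = 40.82%

40.82%


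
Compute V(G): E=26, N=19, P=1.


Formula: V(G) = E - N + 2P
V(G) = 26 - 19 + 2*1
V(G) = 7 + 2
V(G) = 9

9


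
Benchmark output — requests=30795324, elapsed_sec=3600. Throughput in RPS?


Formula: throughput = requests / seconds
throughput = 30795324 / 3600
throughput = 8554.26 requests/second

8554.26 requests/second


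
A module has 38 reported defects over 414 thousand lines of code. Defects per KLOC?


Defect density = defects / KLOC
Defect density = 38 / 414
Defect density = 0.092 defects/KLOC

0.092 defects/KLOC


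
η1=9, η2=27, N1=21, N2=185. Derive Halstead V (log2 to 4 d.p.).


Formula: V = N * log2(η), where N = N1 + N2 and η = η1 + η2
η = 9 + 27 = 36
N = 21 + 185 = 206
log2(36) ≈ 5.1699
V = 206 * 5.1699 = 1065.00

1065.00


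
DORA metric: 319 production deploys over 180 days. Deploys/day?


Formula: deployments per day = releases / days
= 319 / 180
= 1.772 deploys/day
(equivalently, 12.41 deploys/week)

1.772 deploys/day


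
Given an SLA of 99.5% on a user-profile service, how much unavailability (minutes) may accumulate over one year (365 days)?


Formula: allowed downtime = period * (100 - SLA) / 100
Period (year (365 days)) = 525600 minutes
Unavailability fraction = (100 - 99.5) / 100
Allowed downtime = 525600 * (100 - 99.5) / 100
Allowed downtime = 2628.0 minutes

2628.0 minutes


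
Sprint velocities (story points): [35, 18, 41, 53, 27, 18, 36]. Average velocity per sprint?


Formula: Avg velocity = Total points / Number of sprints
Points: [35, 18, 41, 53, 27, 18, 36]
Sum = 35 + 18 + 41 + 53 + 27 + 18 + 36 = 228
Avg velocity = 228 / 7 = 32.57 points/sprint

32.57 points/sprint


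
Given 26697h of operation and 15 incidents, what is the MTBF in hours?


Formula: MTBF = Total operating time / Number of failures
MTBF = 26697 / 15
MTBF = 1779.8 hours

1779.8 hours


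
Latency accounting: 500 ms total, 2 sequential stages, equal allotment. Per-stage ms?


Formula: per_stage = total_budget / stages
per_stage = 500 / 2
per_stage = 250.0 ms

250.0 ms


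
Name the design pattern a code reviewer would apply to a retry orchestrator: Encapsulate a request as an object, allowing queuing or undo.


This matches the Command pattern

Command


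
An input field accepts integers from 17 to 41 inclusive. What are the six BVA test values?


Range: [17, 41]
Boundaries: just below min, min, min+1, max-1, max, just above max
Values: [16, 17, 18, 40, 41, 42]

[16, 17, 18, 40, 41, 42]


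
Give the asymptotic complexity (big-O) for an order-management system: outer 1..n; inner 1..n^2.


Reasoning: n times n^2
Complexity: O(n^3)

O(n^3)


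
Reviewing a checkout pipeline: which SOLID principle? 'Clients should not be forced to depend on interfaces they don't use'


This describes the Interface Segregation Principle (ISP)

Interface Segregation Principle (ISP)


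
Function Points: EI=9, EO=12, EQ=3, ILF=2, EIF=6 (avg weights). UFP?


UFP = EI*4 + EO*5 + EQ*4 + ILF*10 + EIF*7
UFP = 9*4 + 12*5 + 3*4 + 2*10 + 6*7
UFP = 36 + 60 + 12 + 20 + 42
UFP = 170

170


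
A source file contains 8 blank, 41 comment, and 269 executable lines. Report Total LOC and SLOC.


Total LOC = blank + comment + code
Total LOC = 8 + 41 + 269 = 318
SLOC (source only) = code = 269

Total LOC: 318, SLOC: 269


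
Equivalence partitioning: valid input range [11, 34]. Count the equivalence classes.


Valid range: [11, 34]
Class 1: x < 11 — invalid
Class 2: 11 ≤ x ≤ 34 — valid
Class 3: x > 34 — invalid
Total equivalence classes: 3

3 equivalence classes


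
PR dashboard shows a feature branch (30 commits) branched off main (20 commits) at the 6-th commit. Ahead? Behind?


Common ancestor: commit #6
feature commits after divergence: 30 - 6 = 24
main commits after divergence: 20 - 6 = 14
feature is 24 commits ahead of main
main is 14 commits ahead of feature

feature ahead: 24, main ahead: 14


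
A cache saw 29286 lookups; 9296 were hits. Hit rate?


Formula: hit rate = hits / (hits + misses) * 100
hit rate = 9296 / (9296 + 19990) * 100
hit rate = 9296 / 29286 * 100
hit rate = 31.74%

31.74%


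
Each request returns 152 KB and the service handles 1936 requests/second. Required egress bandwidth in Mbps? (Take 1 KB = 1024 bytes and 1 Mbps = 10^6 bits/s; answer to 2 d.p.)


Formula: Mbps = payload_bytes * RPS * 8 / 1e6
Payload per request = 152 KB = 152 * 1024 = 155648 bytes
Total bytes/sec = 155648 * 1936 = 301334528
Total bits/sec = 301334528 * 8 = 2410676224
Mbps = 2410676224 / 1e6 = 2410.68

2410.68 Mbps


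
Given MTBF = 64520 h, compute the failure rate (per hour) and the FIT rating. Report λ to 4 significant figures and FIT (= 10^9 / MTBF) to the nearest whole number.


Formula: λ = 1 / MTBF; FIT = λ × 1e9 = 1e9 / MTBF
λ = 1 / 64520 ≈ 1.550e-05 failures/hour
FIT = 1e9 / 64520 ≈ 15499 failures per 1e9 hours (nearest whole number)

λ = 1.550e-05 /h, FIT = 15499


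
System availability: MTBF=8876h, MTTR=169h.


Availability = MTBF / (MTBF + MTTR)
Availability = 8876 / (8876 + 169)
Availability = 8876 / 9045
Availability = 98.1316%

98.1316%


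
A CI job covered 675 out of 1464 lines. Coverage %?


Coverage = covered / total * 100
Coverage = 675 / 1464 * 100
Coverage = 46.11%

46.11%


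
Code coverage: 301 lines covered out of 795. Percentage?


Coverage = covered / total * 100
Coverage = 301 / 795 * 100
Coverage = 37.86%

37.86%


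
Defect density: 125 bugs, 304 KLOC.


Defect density = defects / KLOC
Defect density = 125 / 304
Defect density = 0.411 defects/KLOC

0.411 defects/KLOC


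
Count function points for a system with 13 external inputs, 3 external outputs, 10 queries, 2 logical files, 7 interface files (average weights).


UFP = EI*4 + EO*5 + EQ*4 + ILF*10 + EIF*7
UFP = 13*4 + 3*5 + 10*4 + 2*10 + 7*7
UFP = 52 + 15 + 40 + 20 + 49
UFP = 176

176


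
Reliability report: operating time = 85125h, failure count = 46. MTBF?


Formula: MTBF = Total operating time / Number of failures
MTBF = 85125 / 46
MTBF = 1850.54 hours

1850.54 hours


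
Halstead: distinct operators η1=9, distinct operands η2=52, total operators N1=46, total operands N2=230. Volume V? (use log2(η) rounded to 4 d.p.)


Formula: V = N * log2(η), where N = N1 + N2 and η = η1 + η2
η = 9 + 52 = 61
N = 46 + 230 = 276
log2(61) ≈ 5.9307
V = 276 * 5.9307 = 1636.87

1636.87


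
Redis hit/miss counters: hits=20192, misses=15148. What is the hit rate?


Formula: hit rate = hits / (hits + misses) * 100
hit rate = 20192 / (20192 + 15148) * 100
hit rate = 20192 / 35340 * 100
hit rate = 57.14%

57.14%


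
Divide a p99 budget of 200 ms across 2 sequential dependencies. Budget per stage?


Formula: per_stage = total_budget / stages
per_stage = 200 / 2
per_stage = 100.0 ms

100.0 ms


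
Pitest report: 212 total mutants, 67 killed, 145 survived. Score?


Mutation score = killed / total * 100
Mutation score = 67 / 212 * 100
Mutation score = 31.6%

31.6%


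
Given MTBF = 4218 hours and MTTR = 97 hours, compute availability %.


Availability = MTBF / (MTBF + MTTR)
Availability = 4218 / (4218 + 97)
Availability = 4218 / 4315
Availability = 97.752%

97.752%


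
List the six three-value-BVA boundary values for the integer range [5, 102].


Range: [5, 102]
Boundaries: just below min, min, min+1, max-1, max, just above max
Values: [4, 5, 6, 101, 102, 103]

[4, 5, 6, 101, 102, 103]


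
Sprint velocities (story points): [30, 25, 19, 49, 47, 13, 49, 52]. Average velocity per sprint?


Formula: Avg velocity = Total points / Number of sprints
Points: [30, 25, 19, 49, 47, 13, 49, 52]
Sum = 30 + 25 + 19 + 49 + 47 + 13 + 49 + 52 = 284
Avg velocity = 284 / 8 = 35.5 points/sprint

35.5 points/sprint


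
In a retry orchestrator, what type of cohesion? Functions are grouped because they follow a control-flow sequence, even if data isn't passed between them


Reasoning: Grouped by order of execution within a routine, not by data flow
Type: Procedural cohesion

Procedural cohesion


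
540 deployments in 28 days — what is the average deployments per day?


Formula: deployments per day = releases / days
= 540 / 28
= 19.286 deploys/day
(equivalently, 135.0 deploys/week)

19.286 deploys/day


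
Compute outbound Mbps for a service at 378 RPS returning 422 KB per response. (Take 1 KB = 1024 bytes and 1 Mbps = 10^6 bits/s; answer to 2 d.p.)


Formula: Mbps = payload_bytes * RPS * 8 / 1e6
Payload per request = 422 KB = 422 * 1024 = 432128 bytes
Total bytes/sec = 432128 * 378 = 163344384
Total bits/sec = 163344384 * 8 = 1306755072
Mbps = 1306755072 / 1e6 = 1306.76

1306.76 Mbps


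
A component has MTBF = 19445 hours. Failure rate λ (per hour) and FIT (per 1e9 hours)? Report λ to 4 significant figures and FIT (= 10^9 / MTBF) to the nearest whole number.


Formula: λ = 1 / MTBF; FIT = λ × 1e9 = 1e9 / MTBF
λ = 1 / 19445 ≈ 5.143e-05 failures/hour
FIT = 1e9 / 19445 ≈ 51427 failures per 1e9 hours (nearest whole number)

λ = 5.143e-05 /h, FIT = 51427


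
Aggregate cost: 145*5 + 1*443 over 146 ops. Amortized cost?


Formula: Amortized cost = Total cost / Operations
Total cost = (145 * 5) + (1 * 443)
Total cost = 725 + 443 = 1168
Amortized = 1168 / 146 = 8.0

8.0


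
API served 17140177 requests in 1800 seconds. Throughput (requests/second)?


Formula: throughput = requests / seconds
throughput = 17140177 / 1800
throughput = 9522.32 requests/second

9522.32 requests/second


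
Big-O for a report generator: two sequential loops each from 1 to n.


Reasoning: sequential dominates: O(n) + O(n) = O(n)
Complexity: O(n)

O(n)


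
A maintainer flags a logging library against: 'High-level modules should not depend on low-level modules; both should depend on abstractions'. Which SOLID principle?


This describes the Dependency Inversion Principle (DIP)

Dependency Inversion Principle (DIP)


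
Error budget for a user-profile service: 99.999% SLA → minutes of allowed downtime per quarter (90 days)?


Formula: allowed downtime = period * (100 - SLA) / 100
Period (quarter (90 days)) = 129600 minutes
Unavailability fraction = (100 - 99.999) / 100
Allowed downtime = 129600 * (100 - 99.999) / 100
Allowed downtime = 1.296 minutes

1.296 minutes


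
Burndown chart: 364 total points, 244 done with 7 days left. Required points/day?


Formula: Required rate = Remaining points / Days left
Remaining = 364 - 244 = 120 points
Required rate = 120 / 7 = 17.14 points/day

17.14 points/day


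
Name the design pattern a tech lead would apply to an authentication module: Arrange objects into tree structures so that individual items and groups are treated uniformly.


This matches the Composite pattern

Composite


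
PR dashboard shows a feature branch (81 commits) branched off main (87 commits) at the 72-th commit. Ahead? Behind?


Common ancestor: commit #72
feature commits after divergence: 81 - 72 = 9
main commits after divergence: 87 - 72 = 15
feature is 9 commits ahead of main
main is 15 commits ahead of feature

feature ahead: 9, main ahead: 15


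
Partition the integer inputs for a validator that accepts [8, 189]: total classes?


Valid range: [8, 189]
Class 1: x < 8 — invalid
Class 2: 8 ≤ x ≤ 189 — valid
Class 3: x > 189 — invalid
Total equivalence classes: 3

3 equivalence classes


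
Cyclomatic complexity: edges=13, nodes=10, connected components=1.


Formula: V(G) = E - N + 2P
V(G) = 13 - 10 + 2*1
V(G) = 3 + 2
V(G) = 5

5


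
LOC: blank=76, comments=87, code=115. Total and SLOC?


Total LOC = blank + comment + code
Total LOC = 76 + 87 + 115 = 278
SLOC (source only) = code = 115

Total LOC: 278, SLOC: 115


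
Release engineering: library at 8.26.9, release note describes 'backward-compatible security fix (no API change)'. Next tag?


Current: 8.26.9
Change category: 'backward-compatible security fix (no API change)' → patch bump
SemVer rule: patch bump → increment PATCH (MAJOR and MINOR unchanged)
New: 8.26.10

8.26.10


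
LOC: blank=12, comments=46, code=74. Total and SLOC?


Total LOC = blank + comment + code
Total LOC = 12 + 46 + 74 = 132
SLOC (source only) = code = 74

Total LOC: 132, SLOC: 74


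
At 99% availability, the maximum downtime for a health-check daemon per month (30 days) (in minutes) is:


Formula: allowed downtime = period * (100 - SLA) / 100
Period (month (30 days)) = 43200 minutes
Unavailability fraction = (100 - 99.0) / 100
Allowed downtime = 43200 * (100 - 99.0) / 100
Allowed downtime = 432.0 minutes

432.0 minutes


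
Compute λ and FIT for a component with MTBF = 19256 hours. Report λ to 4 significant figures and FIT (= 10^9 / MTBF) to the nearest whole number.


Formula: λ = 1 / MTBF; FIT = λ × 1e9 = 1e9 / MTBF
λ = 1 / 19256 ≈ 5.193e-05 failures/hour
FIT = 1e9 / 19256 ≈ 51932 failures per 1e9 hours (nearest whole number)

λ = 5.193e-05 /h, FIT = 51932


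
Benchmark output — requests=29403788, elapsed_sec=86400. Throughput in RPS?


Formula: throughput = requests / seconds
throughput = 29403788 / 86400
throughput = 340.32 requests/second

340.32 requests/second


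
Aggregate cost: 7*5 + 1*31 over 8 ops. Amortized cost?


Formula: Amortized cost = Total cost / Operations
Total cost = (7 * 5) + (1 * 31)
Total cost = 35 + 31 = 66
Amortized = 66 / 8 = 8.25

8.25


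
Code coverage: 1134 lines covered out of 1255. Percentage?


Coverage = covered / total * 100
Coverage = 1134 / 1255 * 100
Coverage = 90.36%

90.36%


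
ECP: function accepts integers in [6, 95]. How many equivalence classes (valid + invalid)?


Valid range: [6, 95]
Class 1: x < 6 — invalid
Class 2: 6 ≤ x ≤ 95 — valid
Class 3: x > 95 — invalid
Total equivalence classes: 3

3 equivalence classes


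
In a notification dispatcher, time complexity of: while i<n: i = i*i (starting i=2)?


Reasoning: squaring drives double-exponential growth; iterations ~ log log n
Complexity: O(log log n)

O(log log n)


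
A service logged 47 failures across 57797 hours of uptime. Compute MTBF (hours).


Formula: MTBF = Total operating time / Number of failures
MTBF = 57797 / 47
MTBF = 1229.72 hours

1229.72 hours


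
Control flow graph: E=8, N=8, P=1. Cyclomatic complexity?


Formula: V(G) = E - N + 2P
V(G) = 8 - 8 + 2*1
V(G) = 0 + 2
V(G) = 2

2


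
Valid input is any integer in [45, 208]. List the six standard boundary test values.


Range: [45, 208]
Boundaries: just below min, min, min+1, max-1, max, just above max
Values: [44, 45, 46, 207, 208, 209]

[44, 45, 46, 207, 208, 209]


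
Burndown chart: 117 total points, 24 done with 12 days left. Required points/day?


Formula: Required rate = Remaining points / Days left
Remaining = 117 - 24 = 93 points
Required rate = 93 / 12 = 7.75 points/day

7.75 points/day


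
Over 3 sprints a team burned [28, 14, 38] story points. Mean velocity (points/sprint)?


Formula: Avg velocity = Total points / Number of sprints
Points: [28, 14, 38]
Sum = 28 + 14 + 38 = 80
Avg velocity = 80 / 3 = 26.67 points/sprint

26.67 points/sprint


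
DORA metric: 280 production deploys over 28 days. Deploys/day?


Formula: deployments per day = releases / days
= 280 / 28
= 10.0 deploys/day
(equivalently, 70.0 deploys/week)

10.0 deploys/day


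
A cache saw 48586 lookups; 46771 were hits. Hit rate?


Formula: hit rate = hits / (hits + misses) * 100
hit rate = 46771 / (46771 + 1815) * 100
hit rate = 46771 / 48586 * 100
hit rate = 96.26%

96.26%


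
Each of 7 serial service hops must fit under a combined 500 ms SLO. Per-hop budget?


Formula: per_stage = total_budget / stages
per_stage = 500 / 7
per_stage = 71.43 ms

71.43 ms


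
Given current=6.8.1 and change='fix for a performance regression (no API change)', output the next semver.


Current: 6.8.1
Change category: 'fix for a performance regression (no API change)' → patch bump
SemVer rule: patch bump → increment PATCH (MAJOR and MINOR unchanged)
New: 6.8.2

6.8.2


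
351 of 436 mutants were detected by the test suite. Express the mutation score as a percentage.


Mutation score = killed / total * 100
Mutation score = 351 / 436 * 100
Mutation score = 80.5%

80.5%


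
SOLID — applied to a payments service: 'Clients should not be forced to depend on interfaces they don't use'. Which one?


This describes the Interface Segregation Principle (ISP)

Interface Segregation Principle (ISP)


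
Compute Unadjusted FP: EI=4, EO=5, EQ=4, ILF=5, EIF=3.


UFP = EI*4 + EO*5 + EQ*4 + ILF*10 + EIF*7
UFP = 4*4 + 5*5 + 4*4 + 5*10 + 3*7
UFP = 16 + 25 + 16 + 50 + 21
UFP = 128

128


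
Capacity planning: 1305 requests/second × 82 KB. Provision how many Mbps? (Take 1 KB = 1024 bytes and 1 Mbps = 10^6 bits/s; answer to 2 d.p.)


Formula: Mbps = payload_bytes * RPS * 8 / 1e6
Payload per request = 82 KB = 82 * 1024 = 83968 bytes
Total bytes/sec = 83968 * 1305 = 109578240
Total bits/sec = 109578240 * 8 = 876625920
Mbps = 876625920 / 1e6 = 876.63

876.63 Mbps


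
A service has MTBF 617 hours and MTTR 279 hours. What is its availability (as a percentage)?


Availability = MTBF / (MTBF + MTTR)
Availability = 617 / (617 + 279)
Availability = 617 / 896
Availability = 68.8616%

68.8616%


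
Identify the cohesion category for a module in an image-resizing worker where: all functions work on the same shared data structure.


Reasoning: Functions share data
Type: Communicational cohesion

Communicational cohesion


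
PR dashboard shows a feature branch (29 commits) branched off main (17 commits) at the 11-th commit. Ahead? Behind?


Common ancestor: commit #11
feature commits after divergence: 29 - 11 = 18
main commits after divergence: 17 - 11 = 6
feature is 18 commits ahead of main
main is 6 commits ahead of feature

feature ahead: 18, main ahead: 6


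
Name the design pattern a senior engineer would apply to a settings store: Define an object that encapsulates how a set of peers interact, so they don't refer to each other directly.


This matches the Mediator pattern

Mediator


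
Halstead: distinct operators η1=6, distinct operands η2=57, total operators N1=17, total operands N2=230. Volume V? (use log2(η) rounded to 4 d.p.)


Formula: V = N * log2(η), where N = N1 + N2 and η = η1 + η2
η = 6 + 57 = 63
N = 17 + 230 = 247
log2(63) ≈ 5.9773
V = 247 * 5.9773 = 1476.39

1476.39


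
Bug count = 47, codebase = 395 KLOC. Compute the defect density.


Defect density = defects / KLOC
Defect density = 47 / 395
Defect density = 0.119 defects/KLOC

0.119 defects/KLOC


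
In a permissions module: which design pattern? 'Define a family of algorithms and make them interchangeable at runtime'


This matches the Strategy pattern

Strategy


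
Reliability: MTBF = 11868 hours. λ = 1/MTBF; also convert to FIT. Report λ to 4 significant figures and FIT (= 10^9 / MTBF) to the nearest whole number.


Formula: λ = 1 / MTBF; FIT = λ × 1e9 = 1e9 / MTBF
λ = 1 / 11868 ≈ 8.426e-05 failures/hour
FIT = 1e9 / 11868 ≈ 84260 failures per 1e9 hours (nearest whole number)

λ = 8.426e-05 /h, FIT = 84260


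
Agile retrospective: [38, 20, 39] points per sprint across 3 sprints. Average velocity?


Formula: Avg velocity = Total points / Number of sprints
Points: [38, 20, 39]
Sum = 38 + 20 + 39 = 97
Avg velocity = 97 / 3 = 32.33 points/sprint

32.33 points/sprint


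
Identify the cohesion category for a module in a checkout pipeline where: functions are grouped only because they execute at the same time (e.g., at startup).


Reasoning: Related by timing only
Type: Temporal cohesion

Temporal cohesion


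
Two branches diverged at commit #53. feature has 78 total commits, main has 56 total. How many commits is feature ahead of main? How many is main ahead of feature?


Common ancestor: commit #53
feature commits after divergence: 78 - 53 = 25
main commits after divergence: 56 - 53 = 3
feature is 25 commits ahead of main
main is 3 commits ahead of feature

feature ahead: 25, main ahead: 3


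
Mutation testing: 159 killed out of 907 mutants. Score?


Mutation score = killed / total * 100
Mutation score = 159 / 907 * 100
Mutation score = 17.53%

17.53%


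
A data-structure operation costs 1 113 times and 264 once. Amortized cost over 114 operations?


Formula: Amortized cost = Total cost / Operations
Total cost = (113 * 1) + (1 * 264)
Total cost = 113 + 264 = 377
Amortized = 377 / 114 = 3.307

3.307


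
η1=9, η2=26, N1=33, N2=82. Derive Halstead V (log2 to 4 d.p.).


Formula: V = N * log2(η), where N = N1 + N2 and η = η1 + η2
η = 9 + 26 = 35
N = 33 + 82 = 115
log2(35) ≈ 5.1293
V = 115 * 5.1293 = 589.87

589.87


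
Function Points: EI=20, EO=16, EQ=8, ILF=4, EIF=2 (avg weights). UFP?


UFP = EI*4 + EO*5 + EQ*4 + ILF*10 + EIF*7
UFP = 20*4 + 16*5 + 8*4 + 4*10 + 2*7
UFP = 80 + 80 + 32 + 40 + 14
UFP = 246

246


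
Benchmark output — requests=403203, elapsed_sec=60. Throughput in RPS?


Formula: throughput = requests / seconds
throughput = 403203 / 60
throughput = 6720.05 requests/second

6720.05 requests/second


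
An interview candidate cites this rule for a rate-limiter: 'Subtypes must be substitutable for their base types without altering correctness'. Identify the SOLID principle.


This describes the Liskov Substitution Principle (LSP)

Liskov Substitution Principle (LSP)


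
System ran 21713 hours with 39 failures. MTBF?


Formula: MTBF = Total operating time / Number of failures
MTBF = 21713 / 39
MTBF = 556.74 hours

556.74 hours


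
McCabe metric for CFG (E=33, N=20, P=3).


Formula: V(G) = E - N + 2P
V(G) = 33 - 20 + 2*3
V(G) = 13 + 6
V(G) = 19

19


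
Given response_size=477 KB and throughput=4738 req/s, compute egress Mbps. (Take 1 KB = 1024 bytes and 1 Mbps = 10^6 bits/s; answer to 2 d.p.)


Formula: Mbps = payload_bytes * RPS * 8 / 1e6
Payload per request = 477 KB = 477 * 1024 = 488448 bytes
Total bytes/sec = 488448 * 4738 = 2314266624
Total bits/sec = 2314266624 * 8 = 18514132992
Mbps = 18514132992 / 1e6 = 18514.13

18514.13 Mbps


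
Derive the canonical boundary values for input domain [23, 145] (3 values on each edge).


Range: [23, 145]
Boundaries: just below min, min, min+1, max-1, max, just above max
Values: [22, 23, 24, 144, 145, 146]

[22, 23, 24, 144, 145, 146]


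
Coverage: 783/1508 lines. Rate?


Coverage = covered / total * 100
Coverage = 783 / 1508 * 100
Coverage = 51.92%

51.92%


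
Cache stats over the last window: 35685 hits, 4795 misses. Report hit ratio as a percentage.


Formula: hit rate = hits / (hits + misses) * 100
hit rate = 35685 / (35685 + 4795) * 100
hit rate = 35685 / 40480 * 100
hit rate = 88.15%

88.15%


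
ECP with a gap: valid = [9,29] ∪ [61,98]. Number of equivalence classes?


Valid ranges: [9,29] and [61,98]
Class 1: x < 9 — invalid
Class 2: 9 ≤ x ≤ 29 — valid
Class 3: 29 < x < 61 — invalid (gap between ranges)
Class 4: 61 ≤ x ≤ 98 — valid
Class 5: x > 98 — invalid
Total equivalence classes: 5

5 equivalence classes


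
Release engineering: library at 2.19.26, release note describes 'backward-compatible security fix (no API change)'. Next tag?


Current: 2.19.26
Change category: 'backward-compatible security fix (no API change)' → patch bump
SemVer rule: patch bump → increment PATCH (MAJOR and MINOR unchanged)
New: 2.19.27

2.19.27


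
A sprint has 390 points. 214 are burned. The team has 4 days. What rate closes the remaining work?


Formula: Required rate = Remaining points / Days left
Remaining = 390 - 214 = 176 points
Required rate = 176 / 4 = 44.0 points/day

44.0 points/day


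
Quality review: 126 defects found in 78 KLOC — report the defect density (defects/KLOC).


Defect density = defects / KLOC
Defect density = 126 / 78
Defect density = 1.615 defects/KLOC

1.615 defects/KLOC
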